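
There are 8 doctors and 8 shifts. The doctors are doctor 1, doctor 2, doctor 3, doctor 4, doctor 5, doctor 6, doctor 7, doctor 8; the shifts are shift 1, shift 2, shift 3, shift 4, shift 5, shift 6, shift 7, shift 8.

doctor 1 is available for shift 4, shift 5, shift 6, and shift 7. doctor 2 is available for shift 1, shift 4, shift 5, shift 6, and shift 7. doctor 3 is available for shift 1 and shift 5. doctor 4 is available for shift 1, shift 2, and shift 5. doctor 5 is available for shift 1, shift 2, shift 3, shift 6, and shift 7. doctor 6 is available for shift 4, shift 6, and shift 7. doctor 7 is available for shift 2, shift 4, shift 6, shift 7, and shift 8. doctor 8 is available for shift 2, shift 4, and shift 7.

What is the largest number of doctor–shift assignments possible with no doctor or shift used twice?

One maximum matching: doctor 1-shift 5, doctor 2-shift 7, doctor 3-shift 1, doctor 4-shift 2, doctor 5-shift 3, doctor 6-shift 6, doctor 7-shift 8, doctor 8-shift 4.
All 8 doctors are matched, so no larger matching exists.

8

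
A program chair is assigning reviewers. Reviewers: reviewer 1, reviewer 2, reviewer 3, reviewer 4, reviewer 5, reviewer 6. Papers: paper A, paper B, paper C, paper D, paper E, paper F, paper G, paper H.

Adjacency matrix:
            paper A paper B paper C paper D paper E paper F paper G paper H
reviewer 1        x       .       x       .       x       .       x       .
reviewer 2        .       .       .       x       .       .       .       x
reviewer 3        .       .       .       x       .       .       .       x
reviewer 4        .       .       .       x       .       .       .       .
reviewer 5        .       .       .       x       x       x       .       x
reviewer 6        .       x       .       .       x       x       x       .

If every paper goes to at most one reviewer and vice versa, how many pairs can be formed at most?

One maximum matching: reviewer 1–paper C, reviewer 2–paper H, reviewer 3–paper D, reviewer 5–paper F, reviewer 6–paper E.
The set {reviewer 2, reviewer 3, reviewer 4} has only 2 neighbours ({paper D, paper H}), so by Hall's theorem at most 5 of the 6 reviewers can be matched.

5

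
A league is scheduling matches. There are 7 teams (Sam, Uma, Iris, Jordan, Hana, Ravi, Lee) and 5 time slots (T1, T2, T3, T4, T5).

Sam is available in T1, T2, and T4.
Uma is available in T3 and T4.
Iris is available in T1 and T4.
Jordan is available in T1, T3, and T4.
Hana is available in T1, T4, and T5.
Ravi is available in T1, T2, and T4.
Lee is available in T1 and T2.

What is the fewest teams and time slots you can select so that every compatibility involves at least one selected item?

5

A maximum matching has 5 edges (e.g. Sam–T2, Uma–T3, Iris–T1, Jordan–T4, Hana–T5).
By König's theorem the minimum vertex cover has the same size. One such cover is {Hana, T1, T2, T3, T4}.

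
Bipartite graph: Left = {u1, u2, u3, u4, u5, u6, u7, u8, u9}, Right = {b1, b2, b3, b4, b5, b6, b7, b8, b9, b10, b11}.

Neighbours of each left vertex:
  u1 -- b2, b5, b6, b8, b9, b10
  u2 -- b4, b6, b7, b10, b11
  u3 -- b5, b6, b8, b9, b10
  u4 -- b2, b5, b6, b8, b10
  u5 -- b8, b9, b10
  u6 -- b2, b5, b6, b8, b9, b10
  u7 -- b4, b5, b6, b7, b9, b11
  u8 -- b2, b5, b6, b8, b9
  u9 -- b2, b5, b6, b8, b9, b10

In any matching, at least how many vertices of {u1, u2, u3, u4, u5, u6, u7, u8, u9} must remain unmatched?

1

A valid assignment of size 8: u1→b10, u2→b11, u3→b8, u4→b2, u5→b9, u6→b6, u7→b7, u8→b5.
The set {u1, u3, u4, u5, u6, u8, u9} has only 6 neighbours ({b10, b2, b5, b6, b8, b9}), so by Hall's theorem at most 8 of the 9 left vertices can be matched.
That matches 8 of the 9, leaving 1 unmatched; no matching can do better.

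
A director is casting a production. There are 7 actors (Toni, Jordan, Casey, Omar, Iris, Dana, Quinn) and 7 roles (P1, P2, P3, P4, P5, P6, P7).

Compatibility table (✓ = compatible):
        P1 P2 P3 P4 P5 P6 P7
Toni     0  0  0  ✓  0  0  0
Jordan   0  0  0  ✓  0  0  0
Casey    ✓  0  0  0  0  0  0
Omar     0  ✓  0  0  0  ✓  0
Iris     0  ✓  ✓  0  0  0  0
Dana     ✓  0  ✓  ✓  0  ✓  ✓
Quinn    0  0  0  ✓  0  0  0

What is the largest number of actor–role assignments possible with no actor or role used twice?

5

A valid assignment of size 5: Toni-P4, Casey-P1, Omar-P6, Iris-P2, Dana-P3.
The set {Toni, Jordan, Quinn} has only 1 neighbour ({P4}), so by Hall's theorem at most 5 of the 7 actors can be matched.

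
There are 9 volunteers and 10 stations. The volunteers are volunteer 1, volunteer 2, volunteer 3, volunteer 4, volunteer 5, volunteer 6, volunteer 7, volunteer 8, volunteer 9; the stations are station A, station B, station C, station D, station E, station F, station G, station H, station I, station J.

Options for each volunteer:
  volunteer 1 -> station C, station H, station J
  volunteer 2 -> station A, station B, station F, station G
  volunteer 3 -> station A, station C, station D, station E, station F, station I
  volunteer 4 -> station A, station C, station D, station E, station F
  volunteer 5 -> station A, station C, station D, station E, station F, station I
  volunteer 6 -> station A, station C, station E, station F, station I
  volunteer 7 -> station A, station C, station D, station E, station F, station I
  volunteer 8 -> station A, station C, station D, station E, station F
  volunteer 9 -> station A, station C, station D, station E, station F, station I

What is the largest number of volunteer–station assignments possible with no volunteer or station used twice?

A valid assignment of size 8: volunteer 1–station H, volunteer 2–station G, volunteer 3–station D, volunteer 4–station E, volunteer 5–station A, volunteer 6–station I, volunteer 7–station C, volunteer 8–station F.
The set {volunteer 3, volunteer 4, volunteer 5, volunteer 6, volunteer 7, volunteer 8, volunteer 9} has only 6 neighbours ({station A, station C, station D, station E, station F, station I}), so by Hall's theorem at most 8 of the 9 volunteers can be matched.

8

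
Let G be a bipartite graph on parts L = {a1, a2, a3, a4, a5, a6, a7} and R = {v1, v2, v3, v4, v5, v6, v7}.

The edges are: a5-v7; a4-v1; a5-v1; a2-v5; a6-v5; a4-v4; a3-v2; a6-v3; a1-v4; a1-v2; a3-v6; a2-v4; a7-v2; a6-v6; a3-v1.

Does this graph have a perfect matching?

For example, pair a1-v4, a2-v5, a3-v6, a4-v1, a5-v7, a6-v3, a7-v2.
All 7 left vertices are covered.

Yes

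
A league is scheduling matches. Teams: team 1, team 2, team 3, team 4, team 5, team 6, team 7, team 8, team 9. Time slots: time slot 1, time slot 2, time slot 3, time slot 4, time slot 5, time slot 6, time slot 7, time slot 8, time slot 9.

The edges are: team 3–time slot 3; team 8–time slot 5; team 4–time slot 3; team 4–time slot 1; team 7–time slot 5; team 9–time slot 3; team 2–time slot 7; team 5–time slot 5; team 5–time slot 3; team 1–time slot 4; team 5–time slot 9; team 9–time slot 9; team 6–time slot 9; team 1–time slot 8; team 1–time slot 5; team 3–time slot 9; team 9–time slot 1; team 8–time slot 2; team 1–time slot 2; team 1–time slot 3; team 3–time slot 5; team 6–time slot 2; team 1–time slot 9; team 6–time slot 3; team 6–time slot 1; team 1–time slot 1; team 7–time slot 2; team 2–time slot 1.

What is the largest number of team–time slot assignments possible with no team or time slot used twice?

A valid assignment of size 7: team 1–time slot 8, team 2–time slot 7, team 3–time slot 5, team 4–time slot 1, team 5–time slot 9, team 6–time slot 3, team 7–time slot 2.
The set {team 3, team 4, team 5, team 6, team 7, team 8, team 9} has only 5 neighbours ({time slot 1, time slot 2, time slot 3, time slot 5, time slot 9}), so by Hall's theorem at most 7 of the 9 teams can be matched.

7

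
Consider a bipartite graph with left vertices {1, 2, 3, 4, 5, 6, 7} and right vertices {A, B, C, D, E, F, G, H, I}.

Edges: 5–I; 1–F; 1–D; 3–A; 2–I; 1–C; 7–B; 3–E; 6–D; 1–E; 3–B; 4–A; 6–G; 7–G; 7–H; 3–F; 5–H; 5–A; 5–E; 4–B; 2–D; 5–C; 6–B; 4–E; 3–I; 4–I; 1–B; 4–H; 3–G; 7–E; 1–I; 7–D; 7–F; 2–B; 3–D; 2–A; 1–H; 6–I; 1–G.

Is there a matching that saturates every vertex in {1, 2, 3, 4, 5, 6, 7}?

For example, pair 1–H, 2–B, 3–A, 4–E, 5–I, 6–D, 7–G.
All 7 left vertices are covered.

Yes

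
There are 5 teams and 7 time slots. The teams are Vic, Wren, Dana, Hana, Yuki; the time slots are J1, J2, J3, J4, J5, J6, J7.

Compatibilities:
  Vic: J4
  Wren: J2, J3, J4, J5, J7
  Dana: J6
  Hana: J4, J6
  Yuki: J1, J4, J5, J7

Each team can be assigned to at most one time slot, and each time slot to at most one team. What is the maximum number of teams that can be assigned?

4

A valid assignment of size 4: Vic–J4, Wren–J2, Dana–J6, Yuki–J7.
The set {Vic, Dana, Hana} has only 2 neighbours ({J4, J6}), so by Hall's theorem at most 4 of the 5 teams can be matched.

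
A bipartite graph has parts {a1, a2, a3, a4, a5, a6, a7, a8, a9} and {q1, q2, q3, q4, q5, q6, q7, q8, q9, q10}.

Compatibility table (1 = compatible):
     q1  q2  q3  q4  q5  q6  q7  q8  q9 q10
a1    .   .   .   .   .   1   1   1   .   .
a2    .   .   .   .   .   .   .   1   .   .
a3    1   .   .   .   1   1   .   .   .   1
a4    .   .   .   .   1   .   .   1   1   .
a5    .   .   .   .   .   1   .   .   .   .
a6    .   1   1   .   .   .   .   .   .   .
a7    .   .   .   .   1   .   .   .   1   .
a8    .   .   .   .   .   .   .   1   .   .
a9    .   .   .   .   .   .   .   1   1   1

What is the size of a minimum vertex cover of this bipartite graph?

{a1, a3, a4, a5, a6, a7, a9, q8} is a vertex cover of size 8: every edge has an endpoint in this set.
No smaller cover exists because a1–q7, a2–q8, a3–q1, a4–q9, a5–q6, a6–q2, a7–q5, a9–q10 is a matching of size 8, and a cover must include an endpoint of each of these disjoint edges (König's theorem).

8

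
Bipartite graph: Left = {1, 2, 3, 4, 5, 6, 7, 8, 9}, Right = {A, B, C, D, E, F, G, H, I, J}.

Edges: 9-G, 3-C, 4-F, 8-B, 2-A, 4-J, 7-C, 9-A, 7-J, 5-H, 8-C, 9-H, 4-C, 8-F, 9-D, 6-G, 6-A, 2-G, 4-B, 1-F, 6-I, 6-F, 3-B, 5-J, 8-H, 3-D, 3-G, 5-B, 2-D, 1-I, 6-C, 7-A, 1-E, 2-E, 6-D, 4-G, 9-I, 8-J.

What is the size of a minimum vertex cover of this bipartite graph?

9

{1, 2, 3, 4, 5, 6, 7, 8, 9} is a vertex cover of size 9: every edge has an endpoint in this set.
No smaller cover exists because 1–E, 2–D, 3–B, 4–F, 5–J, 6–A, 7–C, 8–H, 9–G is a matching of size 9, and a cover must include an endpoint of each of these disjoint edges (König's theorem).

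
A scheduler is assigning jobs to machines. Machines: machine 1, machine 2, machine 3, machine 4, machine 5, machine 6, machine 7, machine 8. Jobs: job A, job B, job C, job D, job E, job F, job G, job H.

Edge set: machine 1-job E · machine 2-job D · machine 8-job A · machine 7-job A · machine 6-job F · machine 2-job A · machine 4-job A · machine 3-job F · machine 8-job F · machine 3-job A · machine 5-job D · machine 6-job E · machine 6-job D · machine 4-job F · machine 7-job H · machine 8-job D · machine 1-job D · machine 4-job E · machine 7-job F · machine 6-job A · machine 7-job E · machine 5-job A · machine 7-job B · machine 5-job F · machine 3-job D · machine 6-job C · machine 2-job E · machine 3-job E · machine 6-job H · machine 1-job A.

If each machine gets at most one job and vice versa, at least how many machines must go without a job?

One maximum matching: machine 1→job E, machine 2→job D, machine 3→job F, machine 4→job A, machine 6→job C, machine 7→job H.
The set {machine 1, machine 2, machine 3, machine 4, machine 5, machine 8} has only 4 neighbours ({job A, job D, job E, job F}), so by Hall's theorem at most 6 of the 8 machines can be matched.
That matches 6 of the 8, leaving 2 unmatched; no matching can do better.

2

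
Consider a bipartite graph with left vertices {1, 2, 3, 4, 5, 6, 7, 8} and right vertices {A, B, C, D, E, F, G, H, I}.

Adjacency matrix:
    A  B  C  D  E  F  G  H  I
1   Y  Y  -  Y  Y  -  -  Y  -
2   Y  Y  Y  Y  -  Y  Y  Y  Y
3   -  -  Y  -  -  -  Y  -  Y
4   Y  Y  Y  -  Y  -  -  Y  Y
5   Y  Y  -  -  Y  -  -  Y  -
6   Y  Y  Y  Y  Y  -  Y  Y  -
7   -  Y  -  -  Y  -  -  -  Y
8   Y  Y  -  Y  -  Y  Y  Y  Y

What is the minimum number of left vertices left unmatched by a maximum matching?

A valid assignment of size 8: 1–D, 2–A, 3–C, 4–E, 5–B, 6–H, 7–I, 8–G.
All 8 left vertices are matched, so no larger matching exists.
That matches 8 of the 8, leaving 0 unmatched; no matching can do better.

0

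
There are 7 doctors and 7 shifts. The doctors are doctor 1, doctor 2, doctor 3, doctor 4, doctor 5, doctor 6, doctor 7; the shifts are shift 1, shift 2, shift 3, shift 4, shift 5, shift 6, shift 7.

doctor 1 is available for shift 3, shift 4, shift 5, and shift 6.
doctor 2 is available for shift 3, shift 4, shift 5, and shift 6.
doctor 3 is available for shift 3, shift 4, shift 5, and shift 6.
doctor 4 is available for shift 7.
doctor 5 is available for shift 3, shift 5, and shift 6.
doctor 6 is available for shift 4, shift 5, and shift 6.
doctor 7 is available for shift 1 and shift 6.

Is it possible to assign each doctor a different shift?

No

The set {doctor 1, doctor 2, doctor 3, doctor 5, doctor 6} has only 4 neighbours ({shift 3, shift 4, shift 5, shift 6}), so by Hall's theorem at most 6 of the 7 doctors can be matched.
Hence no matching covers every doctor.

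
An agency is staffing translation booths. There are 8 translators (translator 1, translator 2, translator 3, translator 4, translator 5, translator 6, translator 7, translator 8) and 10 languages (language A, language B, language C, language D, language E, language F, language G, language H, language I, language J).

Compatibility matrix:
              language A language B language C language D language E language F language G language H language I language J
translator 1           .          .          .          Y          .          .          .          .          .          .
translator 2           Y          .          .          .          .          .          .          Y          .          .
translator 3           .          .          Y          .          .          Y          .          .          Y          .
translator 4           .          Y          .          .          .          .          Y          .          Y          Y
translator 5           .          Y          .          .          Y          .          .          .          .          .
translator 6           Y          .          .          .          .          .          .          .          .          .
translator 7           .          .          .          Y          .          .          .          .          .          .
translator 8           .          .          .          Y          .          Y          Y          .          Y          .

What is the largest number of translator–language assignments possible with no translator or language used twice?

For example, pair translator 1–language D, translator 2–language H, translator 3–language I, translator 4–language J, translator 5–language B, translator 6–language A, translator 8–language F.
The set {translator 1, translator 7} has only 1 neighbour ({language D}), so by Hall's theorem at most 7 of the 8 translators can be matched.

7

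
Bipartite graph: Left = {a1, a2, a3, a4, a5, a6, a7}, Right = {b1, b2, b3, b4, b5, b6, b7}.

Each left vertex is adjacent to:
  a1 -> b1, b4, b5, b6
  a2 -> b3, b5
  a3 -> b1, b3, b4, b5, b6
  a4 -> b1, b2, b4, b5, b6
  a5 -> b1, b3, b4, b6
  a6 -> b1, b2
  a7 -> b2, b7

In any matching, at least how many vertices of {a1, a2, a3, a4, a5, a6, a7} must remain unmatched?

0

A valid assignment of size 7: a1→b4, a2→b5, a3→b1, a4→b6, a5→b3, a6→b2, a7→b7.
All 7 left vertices are matched, so no larger matching exists.
That matches 7 of the 7, leaving 0 unmatched; no matching can do better.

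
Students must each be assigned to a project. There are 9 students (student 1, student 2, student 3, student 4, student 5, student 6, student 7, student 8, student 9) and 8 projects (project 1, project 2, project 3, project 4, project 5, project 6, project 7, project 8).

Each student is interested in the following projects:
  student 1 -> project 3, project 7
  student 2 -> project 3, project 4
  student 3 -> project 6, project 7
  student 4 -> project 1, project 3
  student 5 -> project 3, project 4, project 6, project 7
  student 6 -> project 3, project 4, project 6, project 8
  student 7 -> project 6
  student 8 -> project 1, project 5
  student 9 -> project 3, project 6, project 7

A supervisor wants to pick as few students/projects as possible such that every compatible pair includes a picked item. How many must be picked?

The 7 edges student 1–project 7, student 2–project 3, student 3–project 6, student 4–project 1, student 5–project 4, student 6–project 8, student 8–project 5 form a matching, so any vertex cover needs at least 7 vertices (one per matched edge).
Conversely {student 4, student 6, student 8, project 3, project 4, project 6, project 7} meets every edge and has exactly 7 vertices, so 7 is optimal.

7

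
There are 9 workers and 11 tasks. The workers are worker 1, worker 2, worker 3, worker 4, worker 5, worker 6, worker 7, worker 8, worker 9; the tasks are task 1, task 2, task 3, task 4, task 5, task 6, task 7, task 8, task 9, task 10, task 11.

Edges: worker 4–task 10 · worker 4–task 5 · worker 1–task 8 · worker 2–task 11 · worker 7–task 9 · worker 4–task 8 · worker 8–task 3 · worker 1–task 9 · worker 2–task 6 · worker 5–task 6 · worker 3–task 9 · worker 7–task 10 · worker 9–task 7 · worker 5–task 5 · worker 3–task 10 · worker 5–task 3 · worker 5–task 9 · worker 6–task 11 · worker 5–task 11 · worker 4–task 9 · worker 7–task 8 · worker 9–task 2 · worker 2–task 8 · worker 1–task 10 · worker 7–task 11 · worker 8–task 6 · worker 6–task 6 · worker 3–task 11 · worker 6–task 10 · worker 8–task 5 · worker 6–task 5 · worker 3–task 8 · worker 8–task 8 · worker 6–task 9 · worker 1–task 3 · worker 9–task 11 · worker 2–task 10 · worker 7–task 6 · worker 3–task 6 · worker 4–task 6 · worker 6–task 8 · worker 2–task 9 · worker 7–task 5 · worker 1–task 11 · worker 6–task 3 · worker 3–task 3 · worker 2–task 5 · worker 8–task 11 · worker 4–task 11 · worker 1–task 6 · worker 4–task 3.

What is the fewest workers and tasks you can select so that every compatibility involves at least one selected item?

{worker 9, task 3, task 5, task 6, task 8, task 9, task 10, task 11} is a vertex cover of size 8: every edge has an endpoint in this set.
No smaller cover exists because worker 1–task 3, worker 2–task 5, worker 3–task 10, worker 4–task 9, worker 5–task 6, worker 6–task 11, worker 7–task 8, worker 9–task 2 is a matching of size 8, and a cover must include an endpoint of each of these disjoint edges (König's theorem).

8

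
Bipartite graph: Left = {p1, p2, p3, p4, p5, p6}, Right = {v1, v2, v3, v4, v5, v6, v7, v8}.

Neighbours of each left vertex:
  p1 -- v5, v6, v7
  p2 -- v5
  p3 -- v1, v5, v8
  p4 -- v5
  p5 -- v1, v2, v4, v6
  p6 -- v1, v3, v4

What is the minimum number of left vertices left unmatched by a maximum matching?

A valid assignment of size 5: p1-v6, p2-v5, p3-v8, p5-v2, p6-v1.
The set {p2, p4} has only 1 neighbour ({v5}), so by Hall's theorem at most 5 of the 6 left vertices can be matched.
That matches 5 of the 6, leaving 1 unmatched; no matching can do better.

1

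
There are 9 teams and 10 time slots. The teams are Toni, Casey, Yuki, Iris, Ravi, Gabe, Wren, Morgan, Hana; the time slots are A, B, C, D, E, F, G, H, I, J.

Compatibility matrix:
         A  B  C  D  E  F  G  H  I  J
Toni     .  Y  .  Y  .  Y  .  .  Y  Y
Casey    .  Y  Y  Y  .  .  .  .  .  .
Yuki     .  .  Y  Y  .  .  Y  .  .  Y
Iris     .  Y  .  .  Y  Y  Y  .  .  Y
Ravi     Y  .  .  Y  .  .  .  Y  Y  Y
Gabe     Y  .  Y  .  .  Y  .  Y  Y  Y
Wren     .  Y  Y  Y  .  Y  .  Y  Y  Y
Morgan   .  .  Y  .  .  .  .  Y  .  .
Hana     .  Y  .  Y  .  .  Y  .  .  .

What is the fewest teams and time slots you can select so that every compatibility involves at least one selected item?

{Toni, Casey, Yuki, Iris, Ravi, Gabe, Wren, Morgan, Hana} is a vertex cover of size 9: every edge has an endpoint in this set.
No smaller cover exists because Toni–J, Casey–D, Yuki–C, Iris–G, Ravi–I, Gabe–A, Wren–F, Morgan–H, Hana–B is a matching of size 9, and a cover must include an endpoint of each of these disjoint edges (König's theorem).

9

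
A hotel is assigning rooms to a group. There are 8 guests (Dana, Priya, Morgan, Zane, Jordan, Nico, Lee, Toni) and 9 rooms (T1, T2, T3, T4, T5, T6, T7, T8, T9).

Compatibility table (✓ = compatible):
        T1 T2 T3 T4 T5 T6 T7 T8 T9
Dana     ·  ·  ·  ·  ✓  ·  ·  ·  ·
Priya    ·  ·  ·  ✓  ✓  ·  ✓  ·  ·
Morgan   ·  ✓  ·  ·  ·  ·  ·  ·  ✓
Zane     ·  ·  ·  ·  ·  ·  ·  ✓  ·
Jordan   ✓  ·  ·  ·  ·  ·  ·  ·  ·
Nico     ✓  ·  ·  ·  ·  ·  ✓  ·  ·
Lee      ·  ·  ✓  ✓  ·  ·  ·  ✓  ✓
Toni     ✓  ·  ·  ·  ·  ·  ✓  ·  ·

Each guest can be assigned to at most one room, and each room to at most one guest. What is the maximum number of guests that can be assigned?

7

For example, pair Dana→T5, Priya→T4, Morgan→T2, Zane→T8, Jordan→T1, Nico→T7, Lee→T9.
The set {Jordan, Nico, Toni} has only 2 neighbours ({T1, T7}), so by Hall's theorem at most 7 of the 8 guests can be matched.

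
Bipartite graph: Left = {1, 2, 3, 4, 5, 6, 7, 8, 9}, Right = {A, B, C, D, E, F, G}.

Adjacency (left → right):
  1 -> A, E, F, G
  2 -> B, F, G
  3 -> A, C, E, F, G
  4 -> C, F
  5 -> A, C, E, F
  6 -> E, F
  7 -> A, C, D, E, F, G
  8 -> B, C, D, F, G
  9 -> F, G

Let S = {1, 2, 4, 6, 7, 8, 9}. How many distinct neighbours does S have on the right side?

7

The union of neighbours of {1, 2, 4, 6, 7, 8, 9} is {A, B, C, D, E, F, G}, which has 7 elements.
Since |N(S)| = 7 ≥ |S| = 7, Hall's condition holds for this subset.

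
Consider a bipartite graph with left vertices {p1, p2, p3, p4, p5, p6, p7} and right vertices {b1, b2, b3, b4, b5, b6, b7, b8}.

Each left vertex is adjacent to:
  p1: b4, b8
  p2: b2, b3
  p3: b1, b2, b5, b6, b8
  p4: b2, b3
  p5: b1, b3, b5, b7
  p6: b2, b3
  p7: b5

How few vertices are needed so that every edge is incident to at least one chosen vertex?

6

A maximum matching has 6 edges (e.g. p1–b8, p2–b2, p3–b1, p4–b3, p5–b7, p7–b5).
By König's theorem the minimum vertex cover has the same size. One such cover is {p1, p3, p5, p7, b2, b3}.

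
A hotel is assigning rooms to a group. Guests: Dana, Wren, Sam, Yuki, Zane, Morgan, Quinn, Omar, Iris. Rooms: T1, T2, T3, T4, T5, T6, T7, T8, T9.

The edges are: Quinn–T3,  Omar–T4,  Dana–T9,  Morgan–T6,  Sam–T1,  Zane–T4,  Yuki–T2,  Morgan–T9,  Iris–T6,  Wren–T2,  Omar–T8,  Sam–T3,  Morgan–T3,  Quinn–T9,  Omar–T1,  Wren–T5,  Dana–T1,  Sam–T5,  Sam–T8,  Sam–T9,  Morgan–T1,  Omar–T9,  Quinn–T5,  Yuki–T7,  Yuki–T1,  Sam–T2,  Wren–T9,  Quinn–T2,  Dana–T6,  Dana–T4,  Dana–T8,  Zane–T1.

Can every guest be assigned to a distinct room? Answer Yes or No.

One maximum matching: Dana–T4, Wren–T2, Sam–T3, Yuki–T7, Zane–T1, Morgan–T9, Quinn–T5, Omar–T8, Iris–T6.
Every guest is matched, so this is a perfect matching.

Yes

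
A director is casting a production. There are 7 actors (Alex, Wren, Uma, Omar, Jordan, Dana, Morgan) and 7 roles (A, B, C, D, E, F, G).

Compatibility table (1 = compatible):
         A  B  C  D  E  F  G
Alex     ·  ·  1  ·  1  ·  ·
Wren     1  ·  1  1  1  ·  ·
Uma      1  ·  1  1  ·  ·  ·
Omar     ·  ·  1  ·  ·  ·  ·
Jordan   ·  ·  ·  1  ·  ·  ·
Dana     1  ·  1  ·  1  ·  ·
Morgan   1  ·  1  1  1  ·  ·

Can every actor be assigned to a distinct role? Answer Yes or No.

No

The set {Alex, Wren, Uma, Omar, Jordan, Dana, Morgan} has only 4 neighbours ({A, C, D, E}), so by Hall's theorem at most 4 of the 7 actors can be matched.
Hence no matching covers every actor.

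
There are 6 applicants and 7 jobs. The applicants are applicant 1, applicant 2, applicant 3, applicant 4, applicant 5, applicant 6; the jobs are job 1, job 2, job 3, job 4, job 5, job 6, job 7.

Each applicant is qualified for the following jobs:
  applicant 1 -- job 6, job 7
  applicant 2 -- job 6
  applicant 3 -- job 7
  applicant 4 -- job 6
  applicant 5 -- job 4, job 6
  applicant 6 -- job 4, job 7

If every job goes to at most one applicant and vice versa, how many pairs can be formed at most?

3

One maximum matching: applicant 1-job 7, applicant 2-job 6, applicant 5-job 4.
The set {applicant 1, applicant 2, applicant 3, applicant 4, applicant 5, applicant 6} has only 3 neighbours ({job 4, job 6, job 7}), so by Hall's theorem at most 3 of the 6 applicants can be matched.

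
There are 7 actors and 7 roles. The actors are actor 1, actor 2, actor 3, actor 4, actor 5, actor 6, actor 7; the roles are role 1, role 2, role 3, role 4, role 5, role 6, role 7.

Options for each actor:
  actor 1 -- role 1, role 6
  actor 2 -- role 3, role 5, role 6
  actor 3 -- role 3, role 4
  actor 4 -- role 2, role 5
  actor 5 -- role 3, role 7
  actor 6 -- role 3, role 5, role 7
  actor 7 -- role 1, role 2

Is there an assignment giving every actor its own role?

A valid assignment of size 7: actor 1–role 6, actor 2–role 5, actor 3–role 4, actor 4–role 2, actor 5–role 7, actor 6–role 3, actor 7–role 1.
All 7 actors are covered.

Yes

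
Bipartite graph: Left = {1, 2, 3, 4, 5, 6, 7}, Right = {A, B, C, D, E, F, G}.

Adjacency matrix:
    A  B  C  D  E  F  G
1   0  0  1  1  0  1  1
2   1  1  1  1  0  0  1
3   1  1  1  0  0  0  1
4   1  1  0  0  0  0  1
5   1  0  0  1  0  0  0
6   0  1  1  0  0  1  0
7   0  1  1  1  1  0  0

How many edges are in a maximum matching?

A valid assignment of size 7: 1-F, 2-A, 3-C, 4-G, 5-D, 6-B, 7-E.
All 7 left vertices are matched, so no larger matching exists.

7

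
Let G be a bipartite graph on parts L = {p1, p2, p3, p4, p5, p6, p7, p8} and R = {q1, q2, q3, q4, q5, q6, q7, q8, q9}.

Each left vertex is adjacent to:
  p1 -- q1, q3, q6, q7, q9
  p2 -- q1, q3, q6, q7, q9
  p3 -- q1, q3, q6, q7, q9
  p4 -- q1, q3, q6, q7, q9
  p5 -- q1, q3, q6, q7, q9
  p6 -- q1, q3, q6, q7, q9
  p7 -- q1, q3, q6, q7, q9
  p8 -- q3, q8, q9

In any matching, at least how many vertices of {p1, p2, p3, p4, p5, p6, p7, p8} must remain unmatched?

One maximum matching: p1-q3, p2-q1, p3-q7, p4-q6, p5-q9, p8-q8.
The set {p1, p2, p3, p4, p5, p6, p7} has only 5 neighbours ({q1, q3, q6, q7, q9}), so by Hall's theorem at most 6 of the 8 left vertices can be matched.
That matches 6 of the 8, leaving 2 unmatched; no matching can do better.

2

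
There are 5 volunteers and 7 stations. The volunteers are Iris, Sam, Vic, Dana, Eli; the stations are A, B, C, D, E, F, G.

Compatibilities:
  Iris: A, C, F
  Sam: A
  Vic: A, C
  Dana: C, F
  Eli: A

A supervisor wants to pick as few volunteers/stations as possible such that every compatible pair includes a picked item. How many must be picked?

A maximum matching has 3 edges (e.g. Iris–F, Sam–A, Vic–C).
By König's theorem the minimum vertex cover has the same size. One such cover is {A, C, F}.

3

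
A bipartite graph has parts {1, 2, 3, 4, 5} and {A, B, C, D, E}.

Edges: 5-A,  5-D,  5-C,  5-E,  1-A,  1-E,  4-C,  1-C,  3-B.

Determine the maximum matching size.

4

For example, pair 1-A, 3-B, 4-C, 5-E.
The set {2} has only 0 neighbours (∅), so by Hall's theorem at most 4 of the 5 left vertices can be matched.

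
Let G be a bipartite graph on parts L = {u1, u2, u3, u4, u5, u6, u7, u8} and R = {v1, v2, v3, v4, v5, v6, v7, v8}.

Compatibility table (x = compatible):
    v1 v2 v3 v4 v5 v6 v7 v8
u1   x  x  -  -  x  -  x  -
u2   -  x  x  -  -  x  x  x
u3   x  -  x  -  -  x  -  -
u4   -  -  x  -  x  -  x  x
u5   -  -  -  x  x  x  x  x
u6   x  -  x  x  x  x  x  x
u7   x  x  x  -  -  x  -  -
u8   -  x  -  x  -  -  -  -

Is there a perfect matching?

Yes

For example, pair u1–v5, u2–v3, u3–v6, u4–v7, u5–v4, u6–v8, u7–v1, u8–v2.
All 8 left vertices are covered.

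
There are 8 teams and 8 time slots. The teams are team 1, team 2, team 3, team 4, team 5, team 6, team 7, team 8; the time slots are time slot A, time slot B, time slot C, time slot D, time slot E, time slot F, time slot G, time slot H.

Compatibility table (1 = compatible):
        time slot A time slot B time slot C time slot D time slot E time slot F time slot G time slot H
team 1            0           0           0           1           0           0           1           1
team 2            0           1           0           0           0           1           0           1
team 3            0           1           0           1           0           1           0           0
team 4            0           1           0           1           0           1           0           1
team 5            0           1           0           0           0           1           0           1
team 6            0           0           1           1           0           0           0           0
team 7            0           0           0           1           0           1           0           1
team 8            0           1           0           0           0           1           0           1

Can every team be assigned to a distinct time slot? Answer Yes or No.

The set {team 2, team 3, team 4, team 5, team 7, team 8} has only 4 neighbours ({time slot B, time slot D, time slot F, time slot H}), so by Hall's theorem at most 6 of the 8 teams can be matched.
Hence no matching covers every team.

No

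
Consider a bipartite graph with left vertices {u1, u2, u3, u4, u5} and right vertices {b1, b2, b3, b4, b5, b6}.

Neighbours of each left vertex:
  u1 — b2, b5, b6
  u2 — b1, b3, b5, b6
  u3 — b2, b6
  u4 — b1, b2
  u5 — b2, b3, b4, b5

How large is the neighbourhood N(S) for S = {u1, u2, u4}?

The union of neighbours of {u1, u2, u4} is {b1, b2, b3, b5, b6}, which has 5 elements.
Since |N(S)| = 5 ≥ |S| = 3, Hall's condition holds for this subset.

5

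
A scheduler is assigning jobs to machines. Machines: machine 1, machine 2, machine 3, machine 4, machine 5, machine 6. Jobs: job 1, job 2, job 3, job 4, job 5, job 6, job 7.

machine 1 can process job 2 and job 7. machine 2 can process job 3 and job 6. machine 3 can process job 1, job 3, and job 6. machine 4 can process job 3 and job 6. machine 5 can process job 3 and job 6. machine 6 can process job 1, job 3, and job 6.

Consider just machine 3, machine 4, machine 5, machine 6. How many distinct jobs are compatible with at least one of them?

The union of neighbours of {machine 3, machine 4, machine 5, machine 6} is {job 1, job 3, job 6}, which has 3 elements.
Since |N(S)| = 3 < |S| = 4, Hall's condition fails for this subset.

3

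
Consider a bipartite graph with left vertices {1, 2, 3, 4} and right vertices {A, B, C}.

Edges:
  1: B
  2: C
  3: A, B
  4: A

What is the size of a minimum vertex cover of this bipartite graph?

The 3 edges 1–B, 2–C, 3–A form a matching, so any vertex cover needs at least 3 vertices (one per matched edge).
Conversely {2, A, B} meets every edge and has exactly 3 vertices, so 3 is optimal.

3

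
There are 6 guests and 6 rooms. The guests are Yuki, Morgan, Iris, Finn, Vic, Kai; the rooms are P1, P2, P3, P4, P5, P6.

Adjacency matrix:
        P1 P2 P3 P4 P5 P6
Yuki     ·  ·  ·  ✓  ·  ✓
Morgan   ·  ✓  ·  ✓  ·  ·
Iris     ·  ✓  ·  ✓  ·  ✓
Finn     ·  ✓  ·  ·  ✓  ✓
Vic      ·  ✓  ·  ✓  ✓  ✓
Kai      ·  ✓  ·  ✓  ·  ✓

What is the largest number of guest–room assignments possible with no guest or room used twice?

4

A valid assignment of size 4: Yuki→P4, Morgan→P2, Iris→P6, Finn→P5.
The set {Yuki, Morgan, Iris, Finn, Vic, Kai} has only 4 neighbours ({P2, P4, P5, P6}), so by Hall's theorem at most 4 of the 6 guests can be matched.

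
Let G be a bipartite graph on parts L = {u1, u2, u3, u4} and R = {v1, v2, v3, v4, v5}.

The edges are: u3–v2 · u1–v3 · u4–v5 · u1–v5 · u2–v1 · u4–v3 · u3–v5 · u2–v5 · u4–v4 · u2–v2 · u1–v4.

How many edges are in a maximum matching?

For example, pair u1-v3, u2-v1, u3-v2, u4-v4.
All 4 left vertices are matched, so no larger matching exists.

4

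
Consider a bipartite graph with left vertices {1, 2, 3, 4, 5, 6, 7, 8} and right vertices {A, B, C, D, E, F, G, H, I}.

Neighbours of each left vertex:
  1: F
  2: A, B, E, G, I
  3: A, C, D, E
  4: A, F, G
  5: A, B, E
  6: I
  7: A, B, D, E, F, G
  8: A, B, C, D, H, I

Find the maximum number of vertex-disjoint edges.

For example, pair 1–F, 2–E, 3–C, 4–G, 5–B, 6–I, 7–D, 8–A.
All 8 left vertices are matched, so no larger matching exists.

8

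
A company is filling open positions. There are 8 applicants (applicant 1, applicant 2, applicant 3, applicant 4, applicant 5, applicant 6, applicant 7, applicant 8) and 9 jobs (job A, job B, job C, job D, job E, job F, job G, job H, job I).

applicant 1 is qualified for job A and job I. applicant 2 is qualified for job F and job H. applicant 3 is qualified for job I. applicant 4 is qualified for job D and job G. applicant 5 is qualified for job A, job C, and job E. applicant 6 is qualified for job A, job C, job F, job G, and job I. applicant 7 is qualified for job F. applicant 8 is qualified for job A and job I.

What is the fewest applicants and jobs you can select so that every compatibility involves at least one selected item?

7

{applicant 2, applicant 4, applicant 5, applicant 6, applicant 7, job A, job I} is a vertex cover of size 7: every edge has an endpoint in this set.
No smaller cover exists because applicant 1–job A, applicant 2–job H, applicant 3–job I, applicant 4–job D, applicant 5–job E, applicant 6–job G, applicant 7–job F is a matching of size 7, and a cover must include an endpoint of each of these disjoint edges (König's theorem).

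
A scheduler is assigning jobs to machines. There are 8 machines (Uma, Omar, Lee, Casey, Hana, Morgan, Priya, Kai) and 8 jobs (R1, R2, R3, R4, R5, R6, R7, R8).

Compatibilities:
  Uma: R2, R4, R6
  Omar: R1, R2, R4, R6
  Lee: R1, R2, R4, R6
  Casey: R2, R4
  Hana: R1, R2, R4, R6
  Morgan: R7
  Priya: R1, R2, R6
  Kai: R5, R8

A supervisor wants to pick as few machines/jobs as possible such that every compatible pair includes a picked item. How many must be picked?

The 6 edges Uma–R2, Omar–R1, Lee–R6, Casey–R4, Morgan–R7, Kai–R8 form a matching, so any vertex cover needs at least 6 vertices (one per matched edge).
Conversely {Morgan, Kai, R1, R2, R4, R6} meets every edge and has exactly 6 vertices, so 6 is optimal.

6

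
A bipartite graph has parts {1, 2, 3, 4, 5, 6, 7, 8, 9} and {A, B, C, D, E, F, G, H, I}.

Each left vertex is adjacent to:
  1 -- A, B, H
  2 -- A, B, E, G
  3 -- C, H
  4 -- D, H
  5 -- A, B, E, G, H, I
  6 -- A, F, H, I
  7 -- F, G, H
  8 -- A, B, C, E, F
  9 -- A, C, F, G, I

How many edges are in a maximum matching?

9

A valid assignment of size 9: 1–H, 2–B, 3–C, 4–D, 5–A, 6–I, 7–F, 8–E, 9–G.
This saturates every left vertex, so 9 is the maximum.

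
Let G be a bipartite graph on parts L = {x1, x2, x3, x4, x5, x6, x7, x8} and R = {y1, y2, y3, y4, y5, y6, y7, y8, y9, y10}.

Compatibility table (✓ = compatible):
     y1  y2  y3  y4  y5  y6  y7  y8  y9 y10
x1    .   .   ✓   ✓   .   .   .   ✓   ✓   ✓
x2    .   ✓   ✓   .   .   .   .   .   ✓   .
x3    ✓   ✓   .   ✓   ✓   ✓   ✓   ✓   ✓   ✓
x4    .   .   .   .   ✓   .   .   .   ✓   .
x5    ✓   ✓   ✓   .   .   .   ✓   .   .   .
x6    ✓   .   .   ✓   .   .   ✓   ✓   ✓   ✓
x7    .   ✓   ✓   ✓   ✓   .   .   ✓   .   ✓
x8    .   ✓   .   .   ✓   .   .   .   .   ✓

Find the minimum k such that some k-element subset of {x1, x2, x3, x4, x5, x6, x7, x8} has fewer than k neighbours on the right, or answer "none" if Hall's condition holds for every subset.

A matching saturating every left vertex exists, for instance x1→y3, x2→y2, x3→y6, x4→y5, x5→y1, x6→y7, x7→y4, x8→y10.
By Hall's marriage theorem, this means |N(S)| ≥ |S| for every subset S, so no violating subset exists.

none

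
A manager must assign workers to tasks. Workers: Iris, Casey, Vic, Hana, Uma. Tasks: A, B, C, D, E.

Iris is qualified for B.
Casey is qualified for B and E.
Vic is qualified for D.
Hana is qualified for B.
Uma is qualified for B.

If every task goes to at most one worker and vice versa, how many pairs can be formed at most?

A valid assignment of size 3: Iris–B, Casey–E, Vic–D.
The set {Iris, Hana, Uma} has only 1 neighbour ({B}), so by Hall's theorem at most 3 of the 5 workers can be matched.

3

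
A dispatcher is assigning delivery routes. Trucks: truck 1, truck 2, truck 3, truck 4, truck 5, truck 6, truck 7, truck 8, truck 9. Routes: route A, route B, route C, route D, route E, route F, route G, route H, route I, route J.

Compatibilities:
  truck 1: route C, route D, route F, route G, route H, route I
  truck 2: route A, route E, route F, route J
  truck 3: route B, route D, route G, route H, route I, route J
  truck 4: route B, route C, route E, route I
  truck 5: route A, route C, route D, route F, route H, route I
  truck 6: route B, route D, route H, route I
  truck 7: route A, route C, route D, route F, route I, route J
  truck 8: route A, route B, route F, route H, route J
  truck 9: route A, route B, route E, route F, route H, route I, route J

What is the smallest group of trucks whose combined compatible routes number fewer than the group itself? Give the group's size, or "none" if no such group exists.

A matching saturating every truck exists, for instance truck 1→route G, truck 2→route F, truck 3→route I, truck 4→route B, truck 5→route D, truck 6→route H, truck 7→route J, truck 8→route A, truck 9→route E.
By Hall's marriage theorem, this means |N(S)| ≥ |S| for every subset S, so no violating subset exists.

none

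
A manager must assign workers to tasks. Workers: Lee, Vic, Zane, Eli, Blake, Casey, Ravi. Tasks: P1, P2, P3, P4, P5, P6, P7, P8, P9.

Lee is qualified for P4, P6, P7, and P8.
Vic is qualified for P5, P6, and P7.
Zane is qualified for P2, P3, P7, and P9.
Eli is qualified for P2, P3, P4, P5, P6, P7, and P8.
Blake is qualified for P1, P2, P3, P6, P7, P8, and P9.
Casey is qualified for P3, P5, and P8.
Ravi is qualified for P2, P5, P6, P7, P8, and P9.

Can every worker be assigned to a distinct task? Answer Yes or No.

Yes

For example, pair Lee-P6, Vic-P7, Zane-P9, Eli-P3, Blake-P1, Casey-P5, Ravi-P2.
Every worker is matched, so this matching saturates all of them.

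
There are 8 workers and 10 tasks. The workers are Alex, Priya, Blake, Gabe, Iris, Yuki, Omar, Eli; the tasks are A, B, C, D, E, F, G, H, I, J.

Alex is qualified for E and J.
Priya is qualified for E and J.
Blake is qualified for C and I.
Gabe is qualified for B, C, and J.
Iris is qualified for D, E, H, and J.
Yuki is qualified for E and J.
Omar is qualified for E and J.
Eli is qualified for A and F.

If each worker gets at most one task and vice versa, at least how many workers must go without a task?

For example, pair Alex–J, Priya–E, Blake–C, Gabe–B, Iris–D, Eli–F.
The set {Alex, Priya, Yuki, Omar} has only 2 neighbours ({E, J}), so by Hall's theorem at most 6 of the 8 workers can be matched.
That matches 6 of the 8, leaving 2 unmatched; no matching can do better.

2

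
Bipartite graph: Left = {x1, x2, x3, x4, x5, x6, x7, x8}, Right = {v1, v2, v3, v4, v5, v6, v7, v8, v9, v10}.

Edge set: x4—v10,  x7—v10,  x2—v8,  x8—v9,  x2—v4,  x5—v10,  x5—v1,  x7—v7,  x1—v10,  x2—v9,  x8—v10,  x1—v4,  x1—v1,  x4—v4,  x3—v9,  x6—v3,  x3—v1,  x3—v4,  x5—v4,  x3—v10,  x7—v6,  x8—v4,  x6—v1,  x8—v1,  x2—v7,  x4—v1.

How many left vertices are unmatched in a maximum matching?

1

For example, pair x1–v4, x2–v8, x3–v9, x4–v1, x5–v10, x6–v3, x7–v7.
The set {x1, x3, x4, x5, x8} has only 4 neighbours ({v1, v10, v4, v9}), so by Hall's theorem at most 7 of the 8 left vertices can be matched.
That matches 7 of the 8, leaving 1 unmatched; no matching can do better.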